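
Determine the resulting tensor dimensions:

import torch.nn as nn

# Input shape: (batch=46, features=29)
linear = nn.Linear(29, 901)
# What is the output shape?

Input shape: (46, 29)
Output shape: (46, 901)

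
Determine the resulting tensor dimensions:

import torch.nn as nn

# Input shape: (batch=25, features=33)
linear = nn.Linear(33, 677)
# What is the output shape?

Input shape: (25, 33)
Output shape: (25, 677)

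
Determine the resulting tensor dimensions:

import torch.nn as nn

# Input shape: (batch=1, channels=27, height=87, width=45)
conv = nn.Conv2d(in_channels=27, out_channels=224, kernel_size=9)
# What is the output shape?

Input shape: (1, 27, 87, 45)
Output shape: (1, 224, 79, 37)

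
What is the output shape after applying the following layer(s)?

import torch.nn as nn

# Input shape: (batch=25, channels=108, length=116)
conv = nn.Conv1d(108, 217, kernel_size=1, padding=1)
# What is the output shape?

Input shape: (25, 108, 116)
Output shape: (25, 217, 118)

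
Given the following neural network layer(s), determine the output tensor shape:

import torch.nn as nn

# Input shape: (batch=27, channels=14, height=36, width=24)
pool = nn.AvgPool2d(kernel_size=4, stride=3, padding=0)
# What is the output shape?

Input shape: (27, 14, 36, 24)
Output shape: (27, 14, 11, 7)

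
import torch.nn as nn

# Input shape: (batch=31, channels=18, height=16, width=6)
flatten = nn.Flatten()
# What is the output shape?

Input shape: (31, 18, 16, 6)
Output shape: (31, 1728)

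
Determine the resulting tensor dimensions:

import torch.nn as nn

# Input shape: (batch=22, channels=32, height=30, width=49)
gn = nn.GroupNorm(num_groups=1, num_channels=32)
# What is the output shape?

Input shape: (22, 32, 30, 49)
Output shape: (22, 32, 30, 49)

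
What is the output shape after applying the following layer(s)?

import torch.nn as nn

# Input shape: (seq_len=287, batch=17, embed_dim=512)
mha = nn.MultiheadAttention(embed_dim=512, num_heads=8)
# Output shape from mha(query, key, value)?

Input shape: (287, 17, 512)
Output shape: (287, 17, 512)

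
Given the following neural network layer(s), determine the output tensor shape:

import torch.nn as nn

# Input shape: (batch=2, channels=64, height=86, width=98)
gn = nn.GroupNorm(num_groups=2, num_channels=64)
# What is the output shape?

Input shape: (2, 64, 86, 98)
Output shape: (2, 64, 86, 98)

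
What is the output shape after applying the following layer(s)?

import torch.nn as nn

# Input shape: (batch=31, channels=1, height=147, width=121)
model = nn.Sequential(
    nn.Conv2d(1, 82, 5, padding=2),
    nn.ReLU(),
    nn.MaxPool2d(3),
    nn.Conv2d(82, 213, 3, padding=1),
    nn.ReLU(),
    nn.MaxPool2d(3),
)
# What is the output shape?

Input shape: (31, 1, 147, 121)
  -> after first Conv2d: (31, 82, 147, 121)
  -> after first MaxPool2d: (31, 82, 49, 40)
  -> after second Conv2d: (31, 213, 49, 40)
Output shape: (31, 213, 16, 13)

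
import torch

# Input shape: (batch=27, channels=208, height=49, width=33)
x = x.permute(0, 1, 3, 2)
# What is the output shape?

Input shape: (27, 208, 49, 33)
Output shape: (27, 208, 33, 49)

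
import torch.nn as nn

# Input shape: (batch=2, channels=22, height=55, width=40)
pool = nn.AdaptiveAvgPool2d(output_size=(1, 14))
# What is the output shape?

Input shape: (2, 22, 55, 40)
Output shape: (2, 22, 1, 14)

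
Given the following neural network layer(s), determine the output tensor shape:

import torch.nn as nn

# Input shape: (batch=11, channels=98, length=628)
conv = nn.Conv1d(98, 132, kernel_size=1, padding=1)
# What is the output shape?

Input shape: (11, 98, 628)
Output shape: (11, 132, 630)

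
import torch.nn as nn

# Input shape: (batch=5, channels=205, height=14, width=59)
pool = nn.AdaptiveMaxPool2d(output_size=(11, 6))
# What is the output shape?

Input shape: (5, 205, 14, 59)
Output shape: (5, 205, 11, 6)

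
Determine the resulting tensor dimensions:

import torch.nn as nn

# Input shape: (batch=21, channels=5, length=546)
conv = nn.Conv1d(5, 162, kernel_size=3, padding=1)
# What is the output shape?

Input shape: (21, 5, 546)
Output shape: (21, 162, 546)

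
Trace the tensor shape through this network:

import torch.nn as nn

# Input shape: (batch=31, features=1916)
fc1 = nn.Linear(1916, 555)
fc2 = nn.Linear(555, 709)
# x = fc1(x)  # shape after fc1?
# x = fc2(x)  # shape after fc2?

Input shape: (31, 1916)
  -> after fc1: (31, 555)
Output shape: (31, 709)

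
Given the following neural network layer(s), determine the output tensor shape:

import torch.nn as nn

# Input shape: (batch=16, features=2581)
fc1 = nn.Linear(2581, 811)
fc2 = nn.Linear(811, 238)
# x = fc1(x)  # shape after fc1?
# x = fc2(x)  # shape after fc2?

Input shape: (16, 2581)
  -> after fc1: (16, 811)
Output shape: (16, 238)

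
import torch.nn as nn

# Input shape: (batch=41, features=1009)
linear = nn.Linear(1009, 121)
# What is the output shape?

Input shape: (41, 1009)
Output shape: (41, 121)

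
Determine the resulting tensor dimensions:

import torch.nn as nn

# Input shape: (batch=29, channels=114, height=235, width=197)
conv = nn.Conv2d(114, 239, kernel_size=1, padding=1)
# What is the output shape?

Input shape: (29, 114, 235, 197)
Output shape: (29, 239, 237, 199)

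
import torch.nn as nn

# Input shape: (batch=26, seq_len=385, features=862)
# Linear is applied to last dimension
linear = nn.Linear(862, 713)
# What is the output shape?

Input shape: (26, 385, 862)
Output shape: (26, 385, 713)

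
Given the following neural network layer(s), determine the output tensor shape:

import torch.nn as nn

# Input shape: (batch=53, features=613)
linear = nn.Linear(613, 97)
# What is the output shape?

Input shape: (53, 613)
Output shape: (53, 97)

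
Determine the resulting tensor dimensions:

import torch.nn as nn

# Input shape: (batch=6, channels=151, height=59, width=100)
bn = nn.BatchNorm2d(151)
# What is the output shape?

Input shape: (6, 151, 59, 100)
Output shape: (6, 151, 59, 100)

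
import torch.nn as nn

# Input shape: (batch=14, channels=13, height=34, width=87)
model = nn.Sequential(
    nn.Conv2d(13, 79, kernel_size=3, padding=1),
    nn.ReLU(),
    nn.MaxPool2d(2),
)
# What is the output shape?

Input shape: (14, 13, 34, 87)
  -> after Conv2d: (14, 79, 34, 87)
  -> after ReLU: (14, 79, 34, 87)
Output shape: (14, 79, 17, 43)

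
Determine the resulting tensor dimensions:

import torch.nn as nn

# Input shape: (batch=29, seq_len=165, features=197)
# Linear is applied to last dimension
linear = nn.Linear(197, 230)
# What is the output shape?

Input shape: (29, 165, 197)
Output shape: (29, 165, 230)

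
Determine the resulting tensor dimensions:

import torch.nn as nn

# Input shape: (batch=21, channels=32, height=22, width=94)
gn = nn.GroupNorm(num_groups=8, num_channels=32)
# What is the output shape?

Input shape: (21, 32, 22, 94)
Output shape: (21, 32, 22, 94)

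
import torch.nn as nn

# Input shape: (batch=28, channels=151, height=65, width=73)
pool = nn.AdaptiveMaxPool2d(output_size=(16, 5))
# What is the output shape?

Input shape: (28, 151, 65, 73)
Output shape: (28, 151, 16, 5)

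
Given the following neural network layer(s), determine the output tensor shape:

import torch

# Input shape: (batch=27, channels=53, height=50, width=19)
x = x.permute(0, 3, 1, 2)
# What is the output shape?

Input shape: (27, 53, 50, 19)
Output shape: (27, 19, 53, 50)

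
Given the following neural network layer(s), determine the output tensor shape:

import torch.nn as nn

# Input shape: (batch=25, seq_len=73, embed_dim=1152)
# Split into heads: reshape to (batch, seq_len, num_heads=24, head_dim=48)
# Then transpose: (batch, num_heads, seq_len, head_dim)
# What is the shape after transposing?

Input shape: (25, 73, 1152)
  -> after reshape: (25, 73, 24, 48)
Output shape: (25, 24, 73, 48)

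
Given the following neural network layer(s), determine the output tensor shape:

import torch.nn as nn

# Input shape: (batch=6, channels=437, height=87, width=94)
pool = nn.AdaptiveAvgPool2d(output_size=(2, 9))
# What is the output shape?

Input shape: (6, 437, 87, 94)
Output shape: (6, 437, 2, 9)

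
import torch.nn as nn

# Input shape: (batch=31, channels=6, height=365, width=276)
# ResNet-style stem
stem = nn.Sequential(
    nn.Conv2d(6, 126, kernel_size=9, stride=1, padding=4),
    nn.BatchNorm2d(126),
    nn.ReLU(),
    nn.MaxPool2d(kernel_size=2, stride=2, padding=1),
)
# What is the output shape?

Input shape: (31, 6, 365, 276)
  -> after Conv2d 9x9 stride=1: (31, 126, 365, 276)
Output shape: (31, 126, 183, 139)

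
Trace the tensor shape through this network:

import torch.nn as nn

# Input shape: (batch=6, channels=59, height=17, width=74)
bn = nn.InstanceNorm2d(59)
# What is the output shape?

Input shape: (6, 59, 17, 74)
Output shape: (6, 59, 17, 74)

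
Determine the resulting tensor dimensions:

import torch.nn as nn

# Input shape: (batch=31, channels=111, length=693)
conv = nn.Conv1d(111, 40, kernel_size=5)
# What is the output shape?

Input shape: (31, 111, 693)
Output shape: (31, 40, 689)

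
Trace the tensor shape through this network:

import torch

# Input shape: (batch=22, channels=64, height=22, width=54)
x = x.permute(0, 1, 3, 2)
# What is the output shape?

Input shape: (22, 64, 22, 54)
Output shape: (22, 64, 54, 22)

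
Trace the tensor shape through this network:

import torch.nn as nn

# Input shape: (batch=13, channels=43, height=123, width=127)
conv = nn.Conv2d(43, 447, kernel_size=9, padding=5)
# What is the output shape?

Input shape: (13, 43, 123, 127)
Output shape: (13, 447, 125, 129)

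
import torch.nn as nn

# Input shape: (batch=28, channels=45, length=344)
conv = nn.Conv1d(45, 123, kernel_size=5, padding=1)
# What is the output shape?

Input shape: (28, 45, 344)
Output shape: (28, 123, 342)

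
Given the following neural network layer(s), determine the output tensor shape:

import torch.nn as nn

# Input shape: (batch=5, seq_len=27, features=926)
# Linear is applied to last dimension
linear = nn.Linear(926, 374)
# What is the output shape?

Input shape: (5, 27, 926)
Output shape: (5, 27, 374)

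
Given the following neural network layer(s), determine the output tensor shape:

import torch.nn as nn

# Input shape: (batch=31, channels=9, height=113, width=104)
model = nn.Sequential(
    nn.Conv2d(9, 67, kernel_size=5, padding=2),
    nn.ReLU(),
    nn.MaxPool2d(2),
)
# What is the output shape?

Input shape: (31, 9, 113, 104)
  -> after Conv2d: (31, 67, 113, 104)
  -> after ReLU: (31, 67, 113, 104)
Output shape: (31, 67, 56, 52)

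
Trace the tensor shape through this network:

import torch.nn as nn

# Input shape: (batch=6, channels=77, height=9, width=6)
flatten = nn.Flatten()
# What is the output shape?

Input shape: (6, 77, 9, 6)
Output shape: (6, 4158)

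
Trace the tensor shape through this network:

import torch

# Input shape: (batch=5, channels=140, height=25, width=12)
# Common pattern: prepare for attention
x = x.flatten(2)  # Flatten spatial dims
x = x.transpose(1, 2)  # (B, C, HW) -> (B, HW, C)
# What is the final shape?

Input shape: (5, 140, 25, 12)
  -> after flatten(2): (5, 140, 300)
Output shape: (5, 300, 140)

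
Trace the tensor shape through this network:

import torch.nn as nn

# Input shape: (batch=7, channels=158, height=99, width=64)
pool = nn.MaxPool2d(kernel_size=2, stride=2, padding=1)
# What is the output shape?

Input shape: (7, 158, 99, 64)
Output shape: (7, 158, 50, 33)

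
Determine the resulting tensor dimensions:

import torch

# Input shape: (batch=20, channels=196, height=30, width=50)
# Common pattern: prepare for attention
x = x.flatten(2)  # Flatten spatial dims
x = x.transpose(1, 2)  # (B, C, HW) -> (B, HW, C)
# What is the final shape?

Input shape: (20, 196, 30, 50)
  -> after flatten(2): (20, 196, 1500)
Output shape: (20, 1500, 196)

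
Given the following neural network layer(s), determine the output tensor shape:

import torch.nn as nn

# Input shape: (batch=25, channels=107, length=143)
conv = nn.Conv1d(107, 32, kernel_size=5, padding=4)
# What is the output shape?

Input shape: (25, 107, 143)
Output shape: (25, 32, 147)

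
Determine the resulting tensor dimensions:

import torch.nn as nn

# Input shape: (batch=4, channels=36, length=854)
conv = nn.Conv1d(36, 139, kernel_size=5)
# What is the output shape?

Input shape: (4, 36, 854)
Output shape: (4, 139, 850)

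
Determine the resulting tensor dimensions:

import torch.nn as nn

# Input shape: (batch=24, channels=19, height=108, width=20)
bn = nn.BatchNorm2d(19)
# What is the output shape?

Input shape: (24, 19, 108, 20)
Output shape: (24, 19, 108, 20)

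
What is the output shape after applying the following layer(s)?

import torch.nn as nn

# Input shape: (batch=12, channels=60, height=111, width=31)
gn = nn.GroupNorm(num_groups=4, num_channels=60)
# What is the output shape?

Input shape: (12, 60, 111, 31)
Output shape: (12, 60, 111, 31)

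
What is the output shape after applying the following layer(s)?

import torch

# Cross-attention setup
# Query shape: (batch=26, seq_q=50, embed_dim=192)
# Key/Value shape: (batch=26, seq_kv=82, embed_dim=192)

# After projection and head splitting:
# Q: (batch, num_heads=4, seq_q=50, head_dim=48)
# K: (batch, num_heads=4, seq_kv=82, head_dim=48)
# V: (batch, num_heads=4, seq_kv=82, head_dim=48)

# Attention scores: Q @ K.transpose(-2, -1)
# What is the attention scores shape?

Input shape: (26, 50, 192)
Output shape: (26, 4, 50, 82)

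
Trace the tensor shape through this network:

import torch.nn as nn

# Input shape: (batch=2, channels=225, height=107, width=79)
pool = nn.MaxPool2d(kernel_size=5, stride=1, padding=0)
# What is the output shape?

Input shape: (2, 225, 107, 79)
Output shape: (2, 225, 103, 75)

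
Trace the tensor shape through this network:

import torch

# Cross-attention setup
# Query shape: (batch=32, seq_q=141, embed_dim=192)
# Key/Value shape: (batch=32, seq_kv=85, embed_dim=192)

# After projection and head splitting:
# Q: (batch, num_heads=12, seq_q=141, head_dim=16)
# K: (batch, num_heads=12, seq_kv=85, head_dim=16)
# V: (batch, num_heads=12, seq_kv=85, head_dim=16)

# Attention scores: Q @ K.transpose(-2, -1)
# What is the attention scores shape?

Input shape: (32, 141, 192)
Output shape: (32, 12, 141, 85)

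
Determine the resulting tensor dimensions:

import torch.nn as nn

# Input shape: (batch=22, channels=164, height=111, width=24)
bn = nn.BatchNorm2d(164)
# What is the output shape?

Input shape: (22, 164, 111, 24)
Output shape: (22, 164, 111, 24)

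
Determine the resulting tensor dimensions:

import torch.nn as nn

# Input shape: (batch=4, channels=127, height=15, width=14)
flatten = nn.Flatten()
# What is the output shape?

Input shape: (4, 127, 15, 14)
Output shape: (4, 26670)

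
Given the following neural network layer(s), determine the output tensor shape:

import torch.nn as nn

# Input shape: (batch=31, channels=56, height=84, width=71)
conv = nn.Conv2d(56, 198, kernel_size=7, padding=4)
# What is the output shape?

Input shape: (31, 56, 84, 71)
Output shape: (31, 198, 86, 73)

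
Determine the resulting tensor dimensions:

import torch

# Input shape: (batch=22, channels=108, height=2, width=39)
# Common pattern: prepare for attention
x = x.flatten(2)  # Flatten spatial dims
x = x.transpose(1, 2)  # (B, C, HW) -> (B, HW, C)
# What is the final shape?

Input shape: (22, 108, 2, 39)
  -> after flatten(2): (22, 108, 78)
Output shape: (22, 78, 108)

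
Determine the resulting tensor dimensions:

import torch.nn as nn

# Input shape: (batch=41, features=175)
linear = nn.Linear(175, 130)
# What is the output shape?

Input shape: (41, 175)
Output shape: (41, 130)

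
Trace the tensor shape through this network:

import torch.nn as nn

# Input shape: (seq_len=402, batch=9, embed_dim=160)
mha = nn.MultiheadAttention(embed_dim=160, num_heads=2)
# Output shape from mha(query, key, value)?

Input shape: (402, 9, 160)
Output shape: (402, 9, 160)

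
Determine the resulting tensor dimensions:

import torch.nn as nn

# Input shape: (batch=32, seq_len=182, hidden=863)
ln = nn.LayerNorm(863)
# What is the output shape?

Input shape: (32, 182, 863)
Output shape: (32, 182, 863)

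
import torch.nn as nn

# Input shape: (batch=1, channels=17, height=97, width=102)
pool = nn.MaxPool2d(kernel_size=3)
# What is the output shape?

Input shape: (1, 17, 97, 102)
Output shape: (1, 17, 32, 34)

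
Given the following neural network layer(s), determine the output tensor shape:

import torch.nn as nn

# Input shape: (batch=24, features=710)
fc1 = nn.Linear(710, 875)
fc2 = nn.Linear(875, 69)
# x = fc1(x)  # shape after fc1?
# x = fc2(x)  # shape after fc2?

Input shape: (24, 710)
  -> after fc1: (24, 875)
Output shape: (24, 69)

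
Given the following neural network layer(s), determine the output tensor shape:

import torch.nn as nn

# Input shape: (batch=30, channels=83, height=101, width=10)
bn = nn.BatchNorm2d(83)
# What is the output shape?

Input shape: (30, 83, 101, 10)
Output shape: (30, 83, 101, 10)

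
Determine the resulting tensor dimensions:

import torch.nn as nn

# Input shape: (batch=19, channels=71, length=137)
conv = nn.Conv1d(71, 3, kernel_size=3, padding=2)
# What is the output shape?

Input shape: (19, 71, 137)
Output shape: (19, 3, 139)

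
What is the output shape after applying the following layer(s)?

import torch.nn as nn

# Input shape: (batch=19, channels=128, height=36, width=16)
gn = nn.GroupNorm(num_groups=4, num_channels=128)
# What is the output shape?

Input shape: (19, 128, 36, 16)
Output shape: (19, 128, 36, 16)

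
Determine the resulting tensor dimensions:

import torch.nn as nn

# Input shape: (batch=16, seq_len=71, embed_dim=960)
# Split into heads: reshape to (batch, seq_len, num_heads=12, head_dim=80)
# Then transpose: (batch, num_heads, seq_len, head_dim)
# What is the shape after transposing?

Input shape: (16, 71, 960)
  -> after reshape: (16, 71, 12, 80)
Output shape: (16, 12, 71, 80)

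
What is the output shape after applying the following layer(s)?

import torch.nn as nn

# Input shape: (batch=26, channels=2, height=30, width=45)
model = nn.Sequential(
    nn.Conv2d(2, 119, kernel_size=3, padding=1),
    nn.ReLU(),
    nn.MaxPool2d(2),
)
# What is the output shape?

Input shape: (26, 2, 30, 45)
  -> after Conv2d: (26, 119, 30, 45)
  -> after ReLU: (26, 119, 30, 45)
Output shape: (26, 119, 15, 22)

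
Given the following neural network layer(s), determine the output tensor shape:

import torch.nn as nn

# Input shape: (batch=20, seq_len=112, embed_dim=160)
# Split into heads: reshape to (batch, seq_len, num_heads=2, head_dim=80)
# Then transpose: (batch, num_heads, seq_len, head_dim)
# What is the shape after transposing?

Input shape: (20, 112, 160)
  -> after reshape: (20, 112, 2, 80)
Output shape: (20, 2, 112, 80)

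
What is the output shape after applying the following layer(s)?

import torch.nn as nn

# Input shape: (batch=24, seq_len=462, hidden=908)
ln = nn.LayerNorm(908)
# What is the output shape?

Input shape: (24, 462, 908)
Output shape: (24, 462, 908)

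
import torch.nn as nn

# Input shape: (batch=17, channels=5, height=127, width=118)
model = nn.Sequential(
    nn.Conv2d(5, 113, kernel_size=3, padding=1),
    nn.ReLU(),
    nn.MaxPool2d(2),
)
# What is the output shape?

Input shape: (17, 5, 127, 118)
  -> after Conv2d: (17, 113, 127, 118)
  -> after ReLU: (17, 113, 127, 118)
Output shape: (17, 113, 63, 59)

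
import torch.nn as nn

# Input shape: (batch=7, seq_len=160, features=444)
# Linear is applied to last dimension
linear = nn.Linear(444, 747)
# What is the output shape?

Input shape: (7, 160, 444)
Output shape: (7, 160, 747)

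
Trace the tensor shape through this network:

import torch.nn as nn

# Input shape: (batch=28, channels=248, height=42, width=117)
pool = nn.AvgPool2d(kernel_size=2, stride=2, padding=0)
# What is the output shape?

Input shape: (28, 248, 42, 117)
Output shape: (28, 248, 21, 58)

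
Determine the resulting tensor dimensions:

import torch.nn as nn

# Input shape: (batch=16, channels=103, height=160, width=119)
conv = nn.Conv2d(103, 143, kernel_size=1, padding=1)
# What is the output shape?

Input shape: (16, 103, 160, 119)
Output shape: (16, 143, 162, 121)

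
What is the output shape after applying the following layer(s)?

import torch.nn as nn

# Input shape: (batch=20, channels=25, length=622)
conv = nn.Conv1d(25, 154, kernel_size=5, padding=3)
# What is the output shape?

Input shape: (20, 25, 622)
Output shape: (20, 154, 624)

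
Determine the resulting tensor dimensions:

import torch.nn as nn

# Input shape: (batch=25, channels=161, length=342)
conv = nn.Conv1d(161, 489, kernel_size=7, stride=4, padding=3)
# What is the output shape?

Input shape: (25, 161, 342)
Output shape: (25, 489, 86)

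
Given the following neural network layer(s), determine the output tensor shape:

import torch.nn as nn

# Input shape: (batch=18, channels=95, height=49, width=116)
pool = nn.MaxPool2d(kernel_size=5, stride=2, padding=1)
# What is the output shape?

Input shape: (18, 95, 49, 116)
Output shape: (18, 95, 24, 57)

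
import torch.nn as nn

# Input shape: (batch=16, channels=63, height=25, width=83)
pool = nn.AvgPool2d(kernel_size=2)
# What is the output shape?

Input shape: (16, 63, 25, 83)
Output shape: (16, 63, 12, 41)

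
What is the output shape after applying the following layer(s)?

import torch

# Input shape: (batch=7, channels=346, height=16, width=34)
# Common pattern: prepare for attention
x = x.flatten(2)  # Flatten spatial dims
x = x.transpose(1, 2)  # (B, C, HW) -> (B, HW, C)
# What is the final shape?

Input shape: (7, 346, 16, 34)
  -> after flatten(2): (7, 346, 544)
Output shape: (7, 544, 346)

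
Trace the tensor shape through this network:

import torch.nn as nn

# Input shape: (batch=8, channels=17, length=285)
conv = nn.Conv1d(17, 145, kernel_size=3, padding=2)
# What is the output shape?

Input shape: (8, 17, 285)
Output shape: (8, 145, 287)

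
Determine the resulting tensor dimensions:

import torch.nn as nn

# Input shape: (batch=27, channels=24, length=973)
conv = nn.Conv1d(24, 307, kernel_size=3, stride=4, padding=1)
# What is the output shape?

Input shape: (27, 24, 973)
Output shape: (27, 307, 244)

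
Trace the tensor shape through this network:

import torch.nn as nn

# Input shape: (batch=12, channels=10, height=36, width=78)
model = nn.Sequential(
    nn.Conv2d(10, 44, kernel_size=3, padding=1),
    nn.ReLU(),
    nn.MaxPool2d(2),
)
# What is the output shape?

Input shape: (12, 10, 36, 78)
  -> after Conv2d: (12, 44, 36, 78)
  -> after ReLU: (12, 44, 36, 78)
Output shape: (12, 44, 18, 39)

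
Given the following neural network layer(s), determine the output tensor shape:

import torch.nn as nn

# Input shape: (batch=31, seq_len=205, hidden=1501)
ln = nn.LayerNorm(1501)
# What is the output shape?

Input shape: (31, 205, 1501)
Output shape: (31, 205, 1501)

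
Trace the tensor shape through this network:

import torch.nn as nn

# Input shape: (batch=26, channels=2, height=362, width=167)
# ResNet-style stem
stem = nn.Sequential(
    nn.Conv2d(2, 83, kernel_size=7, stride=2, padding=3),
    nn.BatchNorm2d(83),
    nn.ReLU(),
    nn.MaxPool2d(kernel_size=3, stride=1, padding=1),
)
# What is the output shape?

Input shape: (26, 2, 362, 167)
  -> after Conv2d 7x7 stride=2: (26, 83, 181, 84)
Output shape: (26, 83, 181, 84)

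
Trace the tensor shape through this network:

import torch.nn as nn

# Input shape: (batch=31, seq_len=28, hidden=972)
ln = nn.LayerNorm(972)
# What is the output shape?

Input shape: (31, 28, 972)
Output shape: (31, 28, 972)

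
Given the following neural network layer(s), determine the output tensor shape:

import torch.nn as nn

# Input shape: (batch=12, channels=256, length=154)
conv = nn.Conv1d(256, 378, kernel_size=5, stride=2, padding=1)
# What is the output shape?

Input shape: (12, 256, 154)
Output shape: (12, 378, 76)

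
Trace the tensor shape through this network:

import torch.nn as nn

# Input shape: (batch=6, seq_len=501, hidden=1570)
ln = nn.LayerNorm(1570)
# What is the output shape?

Input shape: (6, 501, 1570)
Output shape: (6, 501, 1570)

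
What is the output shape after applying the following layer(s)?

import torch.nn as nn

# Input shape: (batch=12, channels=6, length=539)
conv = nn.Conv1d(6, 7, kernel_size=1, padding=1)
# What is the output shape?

Input shape: (12, 6, 539)
Output shape: (12, 7, 541)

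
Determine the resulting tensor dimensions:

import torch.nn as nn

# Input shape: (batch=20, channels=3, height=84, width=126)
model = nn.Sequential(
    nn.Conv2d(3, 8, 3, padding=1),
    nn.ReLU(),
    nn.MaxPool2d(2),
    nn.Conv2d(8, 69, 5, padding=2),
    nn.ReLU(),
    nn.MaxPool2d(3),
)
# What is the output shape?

Input shape: (20, 3, 84, 126)
  -> after first Conv2d: (20, 8, 84, 126)
  -> after first MaxPool2d: (20, 8, 42, 63)
  -> after second Conv2d: (20, 69, 42, 63)
Output shape: (20, 69, 14, 21)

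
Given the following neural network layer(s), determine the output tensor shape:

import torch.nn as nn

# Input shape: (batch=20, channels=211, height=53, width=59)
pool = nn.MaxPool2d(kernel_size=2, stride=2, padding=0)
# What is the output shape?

Input shape: (20, 211, 53, 59)
Output shape: (20, 211, 26, 29)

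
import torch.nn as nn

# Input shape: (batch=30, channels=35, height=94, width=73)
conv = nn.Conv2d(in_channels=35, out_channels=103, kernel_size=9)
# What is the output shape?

Input shape: (30, 35, 94, 73)
Output shape: (30, 103, 86, 65)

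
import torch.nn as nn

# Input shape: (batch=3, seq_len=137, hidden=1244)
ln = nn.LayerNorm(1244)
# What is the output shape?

Input shape: (3, 137, 1244)
Output shape: (3, 137, 1244)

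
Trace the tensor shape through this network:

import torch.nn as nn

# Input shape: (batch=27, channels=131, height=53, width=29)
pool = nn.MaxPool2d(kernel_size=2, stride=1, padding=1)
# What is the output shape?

Input shape: (27, 131, 53, 29)
Output shape: (27, 131, 54, 30)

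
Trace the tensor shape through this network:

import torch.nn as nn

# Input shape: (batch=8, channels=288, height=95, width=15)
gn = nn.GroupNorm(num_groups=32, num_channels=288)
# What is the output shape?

Input shape: (8, 288, 95, 15)
Output shape: (8, 288, 95, 15)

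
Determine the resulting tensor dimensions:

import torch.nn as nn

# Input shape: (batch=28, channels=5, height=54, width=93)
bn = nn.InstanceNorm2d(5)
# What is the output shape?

Input shape: (28, 5, 54, 93)
Output shape: (28, 5, 54, 93)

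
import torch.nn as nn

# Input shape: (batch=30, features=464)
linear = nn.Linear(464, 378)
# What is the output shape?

Input shape: (30, 464)
Output shape: (30, 378)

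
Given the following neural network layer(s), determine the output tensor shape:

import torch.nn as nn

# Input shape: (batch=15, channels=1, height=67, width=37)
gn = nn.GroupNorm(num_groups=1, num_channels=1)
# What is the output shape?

Input shape: (15, 1, 67, 37)
Output shape: (15, 1, 67, 37)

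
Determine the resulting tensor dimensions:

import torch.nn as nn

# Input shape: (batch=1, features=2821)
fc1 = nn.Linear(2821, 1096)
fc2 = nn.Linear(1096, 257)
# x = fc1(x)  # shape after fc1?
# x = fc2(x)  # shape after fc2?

Input shape: (1, 2821)
  -> after fc1: (1, 1096)
Output shape: (1, 257)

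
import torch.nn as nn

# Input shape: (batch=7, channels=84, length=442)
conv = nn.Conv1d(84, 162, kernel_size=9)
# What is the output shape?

Input shape: (7, 84, 442)
Output shape: (7, 162, 434)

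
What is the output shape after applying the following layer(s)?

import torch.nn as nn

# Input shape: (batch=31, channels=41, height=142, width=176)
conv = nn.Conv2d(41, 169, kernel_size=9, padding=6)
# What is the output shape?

Input shape: (31, 41, 142, 176)
Output shape: (31, 169, 146, 180)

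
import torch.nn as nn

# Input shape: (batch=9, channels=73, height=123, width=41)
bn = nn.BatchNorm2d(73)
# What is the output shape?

Input shape: (9, 73, 123, 41)
Output shape: (9, 73, 123, 41)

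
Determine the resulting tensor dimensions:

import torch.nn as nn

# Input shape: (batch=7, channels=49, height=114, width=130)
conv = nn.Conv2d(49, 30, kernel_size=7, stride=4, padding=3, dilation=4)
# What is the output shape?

Input shape: (7, 49, 114, 130)
Output shape: (7, 30, 24, 28)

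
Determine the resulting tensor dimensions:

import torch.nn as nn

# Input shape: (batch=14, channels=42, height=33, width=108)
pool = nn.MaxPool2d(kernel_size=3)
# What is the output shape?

Input shape: (14, 42, 33, 108)
Output shape: (14, 42, 11, 36)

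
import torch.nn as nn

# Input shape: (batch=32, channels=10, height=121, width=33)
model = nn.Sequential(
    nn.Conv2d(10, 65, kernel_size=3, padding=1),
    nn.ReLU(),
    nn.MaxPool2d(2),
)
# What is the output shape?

Input shape: (32, 10, 121, 33)
  -> after Conv2d: (32, 65, 121, 33)
  -> after ReLU: (32, 65, 121, 33)
Output shape: (32, 65, 60, 16)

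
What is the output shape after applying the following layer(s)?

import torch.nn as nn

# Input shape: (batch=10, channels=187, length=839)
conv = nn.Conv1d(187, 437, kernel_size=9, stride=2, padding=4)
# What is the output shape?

Input shape: (10, 187, 839)
Output shape: (10, 437, 420)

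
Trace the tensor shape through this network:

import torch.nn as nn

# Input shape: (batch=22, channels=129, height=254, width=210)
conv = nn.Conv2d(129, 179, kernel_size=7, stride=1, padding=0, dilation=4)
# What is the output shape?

Input shape: (22, 129, 254, 210)
Output shape: (22, 179, 230, 186)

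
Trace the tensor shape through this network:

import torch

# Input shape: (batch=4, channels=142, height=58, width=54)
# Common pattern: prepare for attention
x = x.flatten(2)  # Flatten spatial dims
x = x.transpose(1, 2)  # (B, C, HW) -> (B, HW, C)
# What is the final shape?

Input shape: (4, 142, 58, 54)
  -> after flatten(2): (4, 142, 3132)
Output shape: (4, 3132, 142)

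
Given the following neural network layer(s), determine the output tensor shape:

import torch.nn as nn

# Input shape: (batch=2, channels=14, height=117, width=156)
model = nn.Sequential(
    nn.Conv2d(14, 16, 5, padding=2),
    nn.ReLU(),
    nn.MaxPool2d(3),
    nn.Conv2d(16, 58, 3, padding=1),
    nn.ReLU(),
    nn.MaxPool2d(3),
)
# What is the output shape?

Input shape: (2, 14, 117, 156)
  -> after first Conv2d: (2, 16, 117, 156)
  -> after first MaxPool2d: (2, 16, 39, 52)
  -> after second Conv2d: (2, 58, 39, 52)
Output shape: (2, 58, 13, 17)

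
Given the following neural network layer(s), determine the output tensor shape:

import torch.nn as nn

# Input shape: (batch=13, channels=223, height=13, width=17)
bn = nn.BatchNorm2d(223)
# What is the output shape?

Input shape: (13, 223, 13, 17)
Output shape: (13, 223, 13, 17)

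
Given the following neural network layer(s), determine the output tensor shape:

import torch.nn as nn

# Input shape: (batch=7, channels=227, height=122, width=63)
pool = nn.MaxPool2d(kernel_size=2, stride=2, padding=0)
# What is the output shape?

Input shape: (7, 227, 122, 63)
Output shape: (7, 227, 61, 31)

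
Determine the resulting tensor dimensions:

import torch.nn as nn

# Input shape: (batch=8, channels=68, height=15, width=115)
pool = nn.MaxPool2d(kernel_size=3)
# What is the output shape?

Input shape: (8, 68, 15, 115)
Output shape: (8, 68, 5, 38)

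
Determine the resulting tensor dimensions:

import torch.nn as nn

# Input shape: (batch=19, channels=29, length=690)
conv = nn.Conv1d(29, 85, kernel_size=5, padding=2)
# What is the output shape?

Input shape: (19, 29, 690)
Output shape: (19, 85, 690)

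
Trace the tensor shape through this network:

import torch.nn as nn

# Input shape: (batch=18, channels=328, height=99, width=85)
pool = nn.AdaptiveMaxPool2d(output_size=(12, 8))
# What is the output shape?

Input shape: (18, 328, 99, 85)
Output shape: (18, 328, 12, 8)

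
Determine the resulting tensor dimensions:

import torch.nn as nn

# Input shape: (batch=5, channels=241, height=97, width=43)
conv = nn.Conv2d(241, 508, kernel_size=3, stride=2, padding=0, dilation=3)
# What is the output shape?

Input shape: (5, 241, 97, 43)
Output shape: (5, 508, 46, 19)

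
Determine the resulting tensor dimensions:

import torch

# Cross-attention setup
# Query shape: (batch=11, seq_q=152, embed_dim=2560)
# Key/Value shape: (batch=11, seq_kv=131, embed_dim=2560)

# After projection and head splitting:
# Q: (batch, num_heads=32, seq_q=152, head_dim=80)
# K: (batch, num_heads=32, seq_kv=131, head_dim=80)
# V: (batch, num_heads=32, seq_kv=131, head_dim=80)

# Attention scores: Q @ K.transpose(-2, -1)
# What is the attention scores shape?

Input shape: (11, 152, 2560)
Output shape: (11, 32, 152, 131)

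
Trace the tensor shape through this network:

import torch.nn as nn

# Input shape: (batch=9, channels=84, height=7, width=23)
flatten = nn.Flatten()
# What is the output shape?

Input shape: (9, 84, 7, 23)
Output shape: (9, 13524)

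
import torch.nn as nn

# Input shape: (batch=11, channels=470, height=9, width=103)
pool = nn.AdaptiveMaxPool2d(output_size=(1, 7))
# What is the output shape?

Input shape: (11, 470, 9, 103)
Output shape: (11, 470, 1, 7)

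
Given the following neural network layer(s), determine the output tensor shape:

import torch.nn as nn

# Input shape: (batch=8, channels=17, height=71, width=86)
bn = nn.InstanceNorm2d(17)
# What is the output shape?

Input shape: (8, 17, 71, 86)
Output shape: (8, 17, 71, 86)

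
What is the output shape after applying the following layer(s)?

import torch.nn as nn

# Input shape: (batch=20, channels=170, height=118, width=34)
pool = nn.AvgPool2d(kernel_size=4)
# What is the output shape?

Input shape: (20, 170, 118, 34)
Output shape: (20, 170, 29, 8)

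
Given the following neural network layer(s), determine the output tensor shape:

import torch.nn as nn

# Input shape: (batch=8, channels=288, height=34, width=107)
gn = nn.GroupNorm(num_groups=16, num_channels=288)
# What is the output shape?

Input shape: (8, 288, 34, 107)
Output shape: (8, 288, 34, 107)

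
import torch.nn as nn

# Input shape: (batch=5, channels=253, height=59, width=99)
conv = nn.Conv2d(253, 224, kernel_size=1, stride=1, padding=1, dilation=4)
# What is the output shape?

Input shape: (5, 253, 59, 99)
Output shape: (5, 224, 61, 101)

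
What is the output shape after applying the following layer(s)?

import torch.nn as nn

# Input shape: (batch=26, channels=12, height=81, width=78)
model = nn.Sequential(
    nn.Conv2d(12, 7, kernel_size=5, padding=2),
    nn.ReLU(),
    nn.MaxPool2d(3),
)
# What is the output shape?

Input shape: (26, 12, 81, 78)
  -> after Conv2d: (26, 7, 81, 78)
  -> after ReLU: (26, 7, 81, 78)
Output shape: (26, 7, 27, 26)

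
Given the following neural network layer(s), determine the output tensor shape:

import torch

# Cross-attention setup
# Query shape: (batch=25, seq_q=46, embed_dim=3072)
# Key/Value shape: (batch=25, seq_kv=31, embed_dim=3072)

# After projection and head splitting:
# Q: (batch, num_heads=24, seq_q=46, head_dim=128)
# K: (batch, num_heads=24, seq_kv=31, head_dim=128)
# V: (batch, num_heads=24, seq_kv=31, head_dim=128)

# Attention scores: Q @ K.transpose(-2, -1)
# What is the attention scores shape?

Input shape: (25, 46, 3072)
Output shape: (25, 24, 46, 31)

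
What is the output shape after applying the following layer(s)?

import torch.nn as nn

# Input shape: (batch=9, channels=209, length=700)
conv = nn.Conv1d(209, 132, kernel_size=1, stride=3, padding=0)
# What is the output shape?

Input shape: (9, 209, 700)
Output shape: (9, 132, 234)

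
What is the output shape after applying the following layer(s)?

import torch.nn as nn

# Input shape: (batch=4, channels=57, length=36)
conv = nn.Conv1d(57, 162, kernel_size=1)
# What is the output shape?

Input shape: (4, 57, 36)
Output shape: (4, 162, 36)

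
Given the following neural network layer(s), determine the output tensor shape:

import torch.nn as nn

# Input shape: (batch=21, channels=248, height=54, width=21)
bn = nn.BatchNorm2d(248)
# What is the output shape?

Input shape: (21, 248, 54, 21)
Output shape: (21, 248, 54, 21)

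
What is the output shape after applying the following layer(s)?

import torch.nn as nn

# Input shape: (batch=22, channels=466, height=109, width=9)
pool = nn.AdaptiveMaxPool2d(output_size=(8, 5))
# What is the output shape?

Input shape: (22, 466, 109, 9)
Output shape: (22, 466, 8, 5)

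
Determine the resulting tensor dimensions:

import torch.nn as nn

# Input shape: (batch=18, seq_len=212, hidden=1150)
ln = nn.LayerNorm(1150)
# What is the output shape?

Input shape: (18, 212, 1150)
Output shape: (18, 212, 1150)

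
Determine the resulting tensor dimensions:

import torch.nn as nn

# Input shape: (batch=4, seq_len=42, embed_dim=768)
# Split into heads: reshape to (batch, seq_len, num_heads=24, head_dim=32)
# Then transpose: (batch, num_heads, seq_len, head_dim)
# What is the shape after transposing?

Input shape: (4, 42, 768)
  -> after reshape: (4, 42, 24, 32)
Output shape: (4, 24, 42, 32)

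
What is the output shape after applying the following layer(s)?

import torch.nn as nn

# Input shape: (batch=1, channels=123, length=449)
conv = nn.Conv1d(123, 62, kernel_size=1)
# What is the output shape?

Input shape: (1, 123, 449)
Output shape: (1, 62, 449)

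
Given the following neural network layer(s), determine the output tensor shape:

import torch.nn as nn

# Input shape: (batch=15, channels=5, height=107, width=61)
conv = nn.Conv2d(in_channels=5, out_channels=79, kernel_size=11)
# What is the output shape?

Input shape: (15, 5, 107, 61)
Output shape: (15, 79, 97, 51)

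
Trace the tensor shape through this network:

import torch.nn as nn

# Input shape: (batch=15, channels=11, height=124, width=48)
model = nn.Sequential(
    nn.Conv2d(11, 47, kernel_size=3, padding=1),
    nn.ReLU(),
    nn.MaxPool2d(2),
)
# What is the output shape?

Input shape: (15, 11, 124, 48)
  -> after Conv2d: (15, 47, 124, 48)
  -> after ReLU: (15, 47, 124, 48)
Output shape: (15, 47, 62, 24)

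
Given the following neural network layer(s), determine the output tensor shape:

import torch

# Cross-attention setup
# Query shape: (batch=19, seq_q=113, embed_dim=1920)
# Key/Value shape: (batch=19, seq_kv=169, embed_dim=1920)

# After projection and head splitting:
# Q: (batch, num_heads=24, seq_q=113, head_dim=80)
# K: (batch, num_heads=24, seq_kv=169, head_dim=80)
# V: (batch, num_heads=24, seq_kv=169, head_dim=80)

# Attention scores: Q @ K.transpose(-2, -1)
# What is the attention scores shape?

Input shape: (19, 113, 1920)
Output shape: (19, 24, 113, 169)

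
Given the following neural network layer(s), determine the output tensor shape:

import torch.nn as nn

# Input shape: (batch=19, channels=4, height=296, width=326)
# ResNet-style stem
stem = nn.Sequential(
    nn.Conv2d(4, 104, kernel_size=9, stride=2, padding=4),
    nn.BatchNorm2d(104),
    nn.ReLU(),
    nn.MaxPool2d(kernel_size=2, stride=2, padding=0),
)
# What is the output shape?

Input shape: (19, 4, 296, 326)
  -> after Conv2d 9x9 stride=2: (19, 104, 148, 163)
Output shape: (19, 104, 74, 81)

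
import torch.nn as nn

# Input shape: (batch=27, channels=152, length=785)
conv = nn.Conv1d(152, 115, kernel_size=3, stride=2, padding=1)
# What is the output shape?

Input shape: (27, 152, 785)
Output shape: (27, 115, 393)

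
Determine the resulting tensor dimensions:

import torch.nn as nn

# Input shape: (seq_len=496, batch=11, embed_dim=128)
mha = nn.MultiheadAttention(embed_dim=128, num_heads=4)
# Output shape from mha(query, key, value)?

Input shape: (496, 11, 128)
Output shape: (496, 11, 128)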